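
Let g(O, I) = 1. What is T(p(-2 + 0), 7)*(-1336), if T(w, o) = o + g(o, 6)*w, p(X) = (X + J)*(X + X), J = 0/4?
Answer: -20040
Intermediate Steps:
J = 0 (J = 0*(¼) = 0)
p(X) = 2*X² (p(X) = (X + 0)*(X + X) = X*(2*X) = 2*X²)
T(w, o) = o + w (T(w, o) = o + 1*w = o + w)
T(p(-2 + 0), 7)*(-1336) = (7 + 2*(-2 + 0)²)*(-1336) = (7 + 2*(-2)²)*(-1336) = (7 + 2*4)*(-1336) = (7 + 8)*(-1336) = 15*(-1336) = -20040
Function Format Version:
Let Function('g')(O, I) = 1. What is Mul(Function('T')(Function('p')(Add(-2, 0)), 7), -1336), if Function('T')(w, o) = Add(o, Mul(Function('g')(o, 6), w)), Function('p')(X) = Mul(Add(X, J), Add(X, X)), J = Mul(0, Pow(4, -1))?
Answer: -20040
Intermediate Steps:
J = 0 (J = Mul(0, Rational(1, 4)) = 0)
Function('p')(X) = Mul(2, Pow(X, 2)) (Function('p')(X) = Mul(Add(X, 0), Add(X, X)) = Mul(X, Mul(2, X)) = Mul(2, Pow(X, 2)))
Function('T')(w, o) = Add(o, w) (Function('T')(w, o) = Add(o, Mul(1, w)) = Add(o, w))
Mul(Function('T')(Function('p')(Add(-2, 0)), 7), -1336) = Mul(Add(7, Mul(2, Pow(Add(-2, 0), 2))), -1336) = Mul(Add(7, Mul(2, Pow(-2, 2))), -1336) = Mul(Add(7, Mul(2, 4)), -1336) = Mul(Add(7, 8), -1336) = Mul(15, -1336) = -20040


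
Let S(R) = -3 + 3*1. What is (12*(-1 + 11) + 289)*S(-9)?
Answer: 0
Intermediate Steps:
S(R) = 0 (S(R) = -3 + 3 = 0)
(12*(-1 + 11) + 289)*S(-9) = (12*(-1 + 11) + 289)*0 = (12*10 + 289)*0 = (120 + 289)*0 = 409*0 = 0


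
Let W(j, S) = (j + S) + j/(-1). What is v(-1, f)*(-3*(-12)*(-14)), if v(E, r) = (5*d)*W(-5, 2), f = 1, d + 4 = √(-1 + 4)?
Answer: 20160 - 5040*√3 ≈ 11430.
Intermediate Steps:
W(j, S) = S (W(j, S) = (S + j) + j*(-1) = (S + j) - j = S)
d = -4 + √3 (d = -4 + √(-1 + 4) = -4 + √3 ≈ -2.2679)
v(E, r) = -40 + 10*√3 (v(E, r) = (5*(-4 + √3))*2 = (-20 + 5*√3)*2 = -40 + 10*√3)
v(-1, f)*(-3*(-12)*(-14)) = (-40 + 10*√3)*(-3*(-12)*(-14)) = (-40 + 10*√3)*(36*(-14)) = (-40 + 10*√3)*(-504) = 20160 - 5040*√3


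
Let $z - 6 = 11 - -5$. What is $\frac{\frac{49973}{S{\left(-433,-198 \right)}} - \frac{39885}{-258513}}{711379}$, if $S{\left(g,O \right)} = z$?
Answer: $\frac{391501443}{122600479618} \approx 0.0031933$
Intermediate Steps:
$z = 22$ ($z = 6 + \left(11 - -5\right) = 6 + \left(11 + 5\right) = 6 + 16 = 22$)
$S{\left(g,O \right)} = 22$
$\frac{\frac{49973}{S{\left(-433,-198 \right)}} - \frac{39885}{-258513}}{711379} = \frac{\frac{49973}{22} - \frac{39885}{-258513}}{711379} = \left(49973 \cdot \frac{1}{22} - - \frac{13295}{86171}\right) \frac{1}{711379} = \left(\frac{4543}{2} + \frac{13295}{86171}\right) \frac{1}{711379} = \frac{391501443}{172342} \cdot \frac{1}{711379} = \frac{391501443}{122600479618}$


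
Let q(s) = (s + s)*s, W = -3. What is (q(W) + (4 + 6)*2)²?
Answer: 1444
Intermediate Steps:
q(s) = 2*s² (q(s) = (2*s)*s = 2*s²)
(q(W) + (4 + 6)*2)² = (2*(-3)² + (4 + 6)*2)² = (2*9 + 10*2)² = (18 + 20)² = 38² = 1444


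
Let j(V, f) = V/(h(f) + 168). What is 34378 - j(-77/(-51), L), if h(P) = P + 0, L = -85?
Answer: 145521997/4233 ≈ 34378.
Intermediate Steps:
h(P) = P
j(V, f) = V/(168 + f) (j(V, f) = V/(f + 168) = V/(168 + f))
34378 - j(-77/(-51), L) = 34378 - (-77/(-51))/(168 - 85) = 34378 - (-77*(-1/51))/83 = 34378 - 77/(51*83) = 34378 - 1*77/4233 = 34378 - 77/4233 = 145521997/4233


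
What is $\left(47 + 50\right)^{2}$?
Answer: $9409$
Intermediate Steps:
$\left(47 + 50\right)^{2} = 97^{2} = 9409$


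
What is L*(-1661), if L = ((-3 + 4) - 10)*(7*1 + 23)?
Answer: 448470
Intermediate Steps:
L = -270 (L = (1 - 10)*(7 + 23) = -9*30 = -270)
L*(-1661) = -270*(-1661) = 448470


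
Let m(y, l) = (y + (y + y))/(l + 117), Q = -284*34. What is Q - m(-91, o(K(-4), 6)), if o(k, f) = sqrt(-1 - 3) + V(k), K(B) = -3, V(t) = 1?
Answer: -67228277/6964 - 273*I/6964 ≈ -9653.7 - 0.039202*I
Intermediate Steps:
Q = -9656
o(k, f) = 1 + 2*I (o(k, f) = sqrt(-1 - 3) + 1 = sqrt(-4) + 1 = 2*I + 1 = 1 + 2*I)
m(y, l) = 3*y/(117 + l) (m(y, l) = (y + 2*y)/(117 + l) = (3*y)/(117 + l) = 3*y/(117 + l))
Q - m(-91, o(K(-4), 6)) = -9656 - 3*(-91)/(117 + (1 + 2*I)) = -9656 - 3*(-91)/(118 + 2*I) = -9656 - 3*(-91)*(118 - 2*I)/13928 = -9656 - (-16107/6964 + 273*I/6964) = -9656 + (16107/6964 - 273*I/6964) = -67228277/6964 - 273*I/6964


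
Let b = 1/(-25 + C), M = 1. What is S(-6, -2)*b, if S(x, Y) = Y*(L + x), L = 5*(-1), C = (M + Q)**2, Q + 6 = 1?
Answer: -22/9 ≈ -2.4444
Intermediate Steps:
Q = -5 (Q = -6 + 1 = -5)
C = 16 (C = (1 - 5)**2 = (-4)**2 = 16)
L = -5
S(x, Y) = Y*(-5 + x)
b = -1/9 (b = 1/(-25 + 16) = 1/(-9) = -1/9 ≈ -0.11111)
S(-6, -2)*b = -2*(-5 - 6)*(-1/9) = -2*(-11)*(-1/9) = 22*(-1/9) = -22/9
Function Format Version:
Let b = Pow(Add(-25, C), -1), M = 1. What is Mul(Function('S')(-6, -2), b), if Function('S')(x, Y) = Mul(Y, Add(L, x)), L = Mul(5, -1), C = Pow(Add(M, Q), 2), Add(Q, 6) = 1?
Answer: Rational(-22, 9) ≈ -2.4444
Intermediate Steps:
Q = -5 (Q = Add(-6, 1) = -5)
C = 16 (C = Pow(Add(1, -5), 2) = Pow(-4, 2) = 16)
L = -5
Function('S')(x, Y) = Mul(Y, Add(-5, x))
b = Rational(-1, 9) (b = Pow(Add(-25, 16), -1) = Pow(-9, -1) = Rational(-1, 9) ≈ -0.11111)
Mul(Function('S')(-6, -2), b) = Mul(Mul(-2, Add(-5, -6)), Rational(-1, 9)) = Mul(Mul(-2, -11), Rational(-1, 9)) = Mul(22, Rational(-1, 9)) = Rational(-22, 9)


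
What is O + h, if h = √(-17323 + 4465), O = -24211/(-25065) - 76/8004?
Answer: 15989992/16718355 + I*√12858 ≈ 0.95643 + 113.39*I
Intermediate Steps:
O = 15989992/16718355 (O = -24211*(-1/25065) - 76*1/8004 = 24211/25065 - 19/2001 = 15989992/16718355 ≈ 0.95643)
h = I*√12858 (h = √(-12858) = I*√12858 ≈ 113.39*I)
O + h = 15989992/16718355 + I*√12858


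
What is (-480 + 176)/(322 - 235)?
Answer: -304/87 ≈ -3.4943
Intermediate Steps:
(-480 + 176)/(322 - 235) = -304/87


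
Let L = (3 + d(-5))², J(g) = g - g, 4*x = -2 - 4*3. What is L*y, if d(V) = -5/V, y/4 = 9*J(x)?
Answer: 0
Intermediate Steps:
x = -7/2 (x = (-2 - 4*3)/4 = (-2 - 12)/4 = (¼)*(-14) = -7/2 ≈ -3.5000)
J(g) = 0
y = 0 (y = 4*(9*0) = 4*0 = 0)
L = 16 (L = (3 - 5/(-5))² = (3 - 5*(-⅕))² = (3 + 1)² = 4² = 16)
L*y = 16*0 = 0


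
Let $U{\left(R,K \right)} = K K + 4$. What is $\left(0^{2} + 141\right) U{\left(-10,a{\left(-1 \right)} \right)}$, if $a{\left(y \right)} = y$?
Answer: $705$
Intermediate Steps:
$U{\left(R,K \right)} = 4 + K^{2}$ ($U{\left(R,K \right)} = K^{2} + 4 = 4 + K^{2}$)
$\left(0^{2} + 141\right) U{\left(-10,a{\left(-1 \right)} \right)} = \left(0^{2} + 141\right) \left(4 + \left(-1\right)^{2}\right) = \left(0 + 141\right) \left(4 + 1\right) = 141 \cdot 5 = 705$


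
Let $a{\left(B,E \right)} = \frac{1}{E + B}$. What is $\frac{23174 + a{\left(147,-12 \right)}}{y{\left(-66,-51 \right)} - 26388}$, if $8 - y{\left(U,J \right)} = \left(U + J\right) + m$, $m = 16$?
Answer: $- \frac{3128491}{3547665} \approx -0.88185$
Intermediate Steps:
$y{\left(U,J \right)} = -8 - J - U$ ($y{\left(U,J \right)} = 8 - \left(\left(U + J\right) + 16\right) = 8 - \left(\left(J + U\right) + 16\right) = 8 - \left(16 + J + U\right) = -8 - J - U$)
$a{\left(B,E \right)} = \frac{1}{B + E}$
$\frac{23174 + a{\left(147,-12 \right)}}{y{\left(-66,-51 \right)} - 26388} = \frac{23174 + \frac{1}{147 - 12}}{\left(-8 - -51 - -66\right) - 26388} = \frac{23174 + \frac{1}{135}}{\left(-8 + 51 + 66\right) - 26388} = \frac{23174 + \frac{1}{135}}{109 - 26388} = \frac{3128491}{135 \left(-26279\right)} = \frac{3128491}{135} \left(- \frac{1}{26279}\right) = - \frac{3128491}{3547665}$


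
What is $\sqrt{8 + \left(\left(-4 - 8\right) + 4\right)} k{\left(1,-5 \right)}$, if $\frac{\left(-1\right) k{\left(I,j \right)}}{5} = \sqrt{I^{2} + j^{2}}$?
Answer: $0$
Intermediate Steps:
$k{\left(I,j \right)} = - 5 \sqrt{I^{2} + j^{2}}$
$\sqrt{8 + \left(\left(-4 - 8\right) + 4\right)} k{\left(1,-5 \right)} = \sqrt{8 + \left(\left(-4 - 8\right) + 4\right)} \left(- 5 \sqrt{1^{2} + \left(-5\right)^{2}}\right) = \sqrt{8 + \left(-12 + 4\right)} \left(- 5 \sqrt{1 + 25}\right) = \sqrt{8 - 8} \left(- 5 \sqrt{26}\right) = \sqrt{0} \left(- 5 \sqrt{26}\right) = 0 \left(- 5 \sqrt{26}\right) = 0$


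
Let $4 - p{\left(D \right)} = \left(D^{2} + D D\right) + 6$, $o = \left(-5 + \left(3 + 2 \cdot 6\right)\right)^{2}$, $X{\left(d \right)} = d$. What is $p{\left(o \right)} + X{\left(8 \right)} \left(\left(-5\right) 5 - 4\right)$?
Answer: $-20234$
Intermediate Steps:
$o = 100$ ($o = \left(-5 + \left(3 + 12\right)\right)^{2} = \left(-5 + 15\right)^{2} = 10^{2} = 100$)
$p{\left(D \right)} = -2 - 2 D^{2}$ ($p{\left(D \right)} = 4 - \left(\left(D^{2} + D D\right) + 6\right) = 4 - \left(\left(D^{2} + D^{2}\right) + 6\right) = 4 - \left(2 D^{2} + 6\right) = 4 - \left(6 + 2 D^{2}\right) = -2 - 2 D^{2}$)
$p{\left(o \right)} + X{\left(8 \right)} \left(\left(-5\right) 5 - 4\right) = \left(-2 - 2 \cdot 100^{2}\right) + 8 \left(\left(-5\right) 5 - 4\right) = \left(-2 - 20000\right) + 8 \left(-25 - 4\right) = \left(-2 - 20000\right) + 8 \left(-29\right) = -20002 - 232 = -20234$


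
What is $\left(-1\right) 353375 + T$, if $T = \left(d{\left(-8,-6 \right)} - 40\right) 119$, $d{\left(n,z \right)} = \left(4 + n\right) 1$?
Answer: $-358611$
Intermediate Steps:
$d{\left(n,z \right)} = 4 + n$
$T = -5236$ ($T = \left(\left(4 - 8\right) - 40\right) 119 = \left(-4 - 40\right) 119 = \left(-44\right) 119 = -5236$)
$\left(-1\right) 353375 + T = \left(-1\right) 353375 - 5236 = -353375 - 5236 = -358611$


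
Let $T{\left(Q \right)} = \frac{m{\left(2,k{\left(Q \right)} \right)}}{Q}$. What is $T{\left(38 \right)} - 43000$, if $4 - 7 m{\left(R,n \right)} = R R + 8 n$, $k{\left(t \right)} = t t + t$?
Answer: $- \frac{301312}{7} \approx -43045.0$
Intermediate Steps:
$k{\left(t \right)} = t + t^{2}$ ($k{\left(t \right)} = t^{2} + t = t + t^{2}$)
$m{\left(R,n \right)} = \frac{4}{7} - \frac{8 n}{7} - \frac{R^{2}}{7}$ ($m{\left(R,n \right)} = \frac{4}{7} - \frac{R R + 8 n}{7} = \frac{4}{7} - \frac{R^{2} + 8 n}{7} = \frac{4}{7} - \left(\frac{R^{2}}{7} + \frac{8 n}{7}\right) = \frac{4}{7} - \frac{8 n}{7} - \frac{R^{2}}{7}$)
$T{\left(Q \right)} = - \frac{8}{7} - \frac{8 Q}{7}$ ($T{\left(Q \right)} = \frac{\frac{4}{7} - \frac{8 Q \left(1 + Q\right)}{7} - \frac{2^{2}}{7}}{Q} = \frac{\frac{4}{7} - \frac{8 Q \left(1 + Q\right)}{7} - \frac{4}{7}}{Q} = \frac{\left(- \frac{8}{7}\right) Q \left(1 + Q\right)}{Q} = - \frac{8}{7} - \frac{8 Q}{7}$)
$T{\left(38 \right)} - 43000 = \left(- \frac{8}{7} - \frac{304}{7}\right) - 43000 = - \frac{312}{7} - 43000 = - \frac{301312}{7}$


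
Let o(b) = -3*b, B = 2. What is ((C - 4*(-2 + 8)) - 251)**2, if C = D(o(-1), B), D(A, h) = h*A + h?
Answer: 71289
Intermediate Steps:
D(A, h) = h + A*h (D(A, h) = A*h + h = h + A*h)
C = 8 (C = 2*(1 - 3*(-1)) = 2*(1 + 3) = 2*4 = 8)
((C - 4*(-2 + 8)) - 251)**2 = ((8 - 4*(-2 + 8)) - 251)**2 = ((8 - 4*6) - 251)**2 = ((8 - 24) - 251)**2 = (-16 - 251)**2 = (-267)**2 = 71289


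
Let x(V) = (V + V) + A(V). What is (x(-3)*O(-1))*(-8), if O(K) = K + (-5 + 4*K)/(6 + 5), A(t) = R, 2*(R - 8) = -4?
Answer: 0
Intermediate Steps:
R = 6 (R = 8 + (1/2)*(-4) = 8 - 2 = 6)
A(t) = 6
x(V) = 6 + 2*V (x(V) = (V + V) + 6 = 2*V + 6 = 6 + 2*V)
O(K) = -5/11 + 15*K/11 (O(K) = K + (-5 + 4*K)/11 = K + (-5 + 4*K)*(1/11) = K + (-5/11 + 4*K/11) = -5/11 + 15*K/11)
(x(-3)*O(-1))*(-8) = ((6 + 2*(-3))*(-5/11 + (15/11)*(-1)))*(-8) = ((6 - 6)*(-5/11 - 15/11))*(-8) = (0*(-20/11))*(-8) = 0*(-8) = 0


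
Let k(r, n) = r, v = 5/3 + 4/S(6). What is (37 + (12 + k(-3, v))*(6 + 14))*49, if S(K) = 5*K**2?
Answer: 10633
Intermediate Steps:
v = 76/45 (v = 5/3 + 4/((5*6**2)) = 5*(1/3) + 4/((5*36)) = 5/3 + 4/180 = 5/3 + 4*(1/180) = 5/3 + 1/45 = 76/45 ≈ 1.6889)
(37 + (12 + k(-3, v))*(6 + 14))*49 = (37 + (12 - 3)*(6 + 14))*49 = (37 + 9*20)*49 = (37 + 180)*49 = 217*49 = 10633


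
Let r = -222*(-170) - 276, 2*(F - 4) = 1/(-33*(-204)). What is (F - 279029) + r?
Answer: -3252377303/13464 ≈ -2.4156e+5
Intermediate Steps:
F = 53857/13464 (F = 4 + 1/(2*((-33*(-204)))) = 4 + (1/2)/6732 = 4 + (1/2)*(1/6732) = 4 + 1/13464 = 53857/13464 ≈ 4.0001)
r = 37464 (r = 37740 - 276 = 37464)
(F - 279029) + r = (53857/13464 - 279029) + 37464 = -3756792599/13464 + 37464 = -3252377303/13464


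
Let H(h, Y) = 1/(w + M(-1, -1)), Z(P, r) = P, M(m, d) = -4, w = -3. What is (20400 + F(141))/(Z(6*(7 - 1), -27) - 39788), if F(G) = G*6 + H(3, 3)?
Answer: -148721/278264 ≈ -0.53446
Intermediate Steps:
H(h, Y) = -⅐ (H(h, Y) = 1/(-3 - 4) = 1/(-7) = -⅐)
F(G) = -⅐ + 6*G (F(G) = G*6 - ⅐ = 6*G - ⅐ = -⅐ + 6*G)
(20400 + F(141))/(Z(6*(7 - 1), -27) - 39788) = (20400 + (-⅐ + 6*141))/(6*(7 - 1) - 39788) = (20400 + (-⅐ + 846))/(6*6 - 39788) = (20400 + 5921/7)/(36 - 39788) = (148721/7)/(-39752) = (148721/7)*(-1/39752) = -148721/278264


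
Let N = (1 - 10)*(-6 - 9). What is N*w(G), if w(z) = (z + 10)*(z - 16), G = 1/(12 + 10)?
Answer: -10472085/484 ≈ -21637.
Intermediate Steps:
G = 1/22 ≈ 0.045455
N = 135 (N = -9*(-15) = 135)
w(z) = (-16 + z)*(10 + z) (w(z) = (10 + z)*(-16 + z) = (-16 + z)*(10 + z))
N*w(G) = 135*(-160 + (1/22)**2 - 6*1/22) = 135*(-160 + 1/484 - 3/11) = 135*(-77571/484) = -10472085/484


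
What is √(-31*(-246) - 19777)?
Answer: I*√12151 ≈ 110.23*I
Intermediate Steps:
√(-31*(-246) - 19777) = √(7626 - 19777) = √(-12151) = I*√12151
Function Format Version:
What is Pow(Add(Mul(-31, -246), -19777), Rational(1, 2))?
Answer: Mul(I, Pow(12151, Rational(1, 2))) ≈ Mul(110.23, I)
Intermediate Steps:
Pow(Add(Mul(-31, -246), -19777), Rational(1, 2)) = Pow(Add(7626, -19777), Rational(1, 2)) = Pow(-12151, Rational(1, 2)) = Mul(I, Pow(12151, Rational(1, 2)))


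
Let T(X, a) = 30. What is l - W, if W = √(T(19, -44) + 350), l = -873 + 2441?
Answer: 1568 - 2*√95 ≈ 1548.5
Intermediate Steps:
l = 1568
W = 2*√95 (W = √(30 + 350) = √380 = 2*√95 ≈ 19.494)
l - W = 1568 - 2*√95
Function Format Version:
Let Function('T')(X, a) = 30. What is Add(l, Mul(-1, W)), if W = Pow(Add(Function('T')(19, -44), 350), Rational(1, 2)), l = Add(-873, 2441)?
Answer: Add(1568, Mul(-2, Pow(95, Rational(1, 2)))) ≈ 1548.5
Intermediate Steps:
l = 1568
W = Mul(2, Pow(95, Rational(1, 2))) (W = Pow(Add(30, 350), Rational(1, 2)) = Pow(380, Rational(1, 2)) = Mul(2, Pow(95, Rational(1, 2))) ≈ 19.494)
Add(l, Mul(-1, W)) = Add(1568, Mul(-1, Mul(2, Pow(95, Rational(1, 2))))) = Add(1568, Mul(-2, Pow(95, Rational(1, 2))))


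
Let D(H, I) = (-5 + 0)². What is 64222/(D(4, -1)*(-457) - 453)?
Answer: -32111/5939 ≈ -5.4068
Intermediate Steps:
D(H, I) = 25 (D(H, I) = (-5)² = 25)
64222/(D(4, -1)*(-457) - 453) = 64222/(25*(-457) - 453) = 64222/(-11425 - 453) = 64222/(-11878) = 64222*(-1/11878) = -32111/5939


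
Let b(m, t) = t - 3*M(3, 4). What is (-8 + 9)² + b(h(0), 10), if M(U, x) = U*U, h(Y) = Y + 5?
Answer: -16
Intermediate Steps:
h(Y) = 5 + Y
M(U, x) = U²
b(m, t) = -27 + t (b(m, t) = t - 3*3² = t - 3*9 = t - 27 = -27 + t)
(-8 + 9)² + b(h(0), 10) = (-8 + 9)² + (-27 + 10) = 1² - 17 = 1 - 17 = -16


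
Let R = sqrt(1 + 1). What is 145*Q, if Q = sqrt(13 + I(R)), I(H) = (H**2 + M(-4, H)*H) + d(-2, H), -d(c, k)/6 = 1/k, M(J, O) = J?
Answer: 145*sqrt(15 - 7*sqrt(2)) ≈ 327.47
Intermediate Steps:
R = sqrt(2) ≈ 1.4142
d(c, k) = -6/k
I(H) = H**2 - 6/H - 4*H (I(H) = (H**2 - 4*H) - 6/H = H**2 - 6/H - 4*H)
Q = sqrt(13 + sqrt(2)*(-14 + 2*sqrt(2))/2) (Q = sqrt(13 + (-6 + (sqrt(2))**2*(-4 + sqrt(2)))/(sqrt(2))) = sqrt(13 + (sqrt(2)/2)*(-6 + 2*(-4 + sqrt(2)))) = sqrt(13 + (sqrt(2)/2)*(-6 + (-8 + 2*sqrt(2)))) = sqrt(13 + (sqrt(2)/2)*(-14 + 2*sqrt(2))) = sqrt(13 + sqrt(2)*(-14 + 2*sqrt(2))/2) ≈ 2.2584)
145*Q = 145*sqrt(15 - 7*sqrt(2))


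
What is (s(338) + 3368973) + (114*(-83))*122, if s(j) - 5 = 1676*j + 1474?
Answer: 2782576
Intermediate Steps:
s(j) = 1479 + 1676*j (s(j) = 5 + (1676*j + 1474) = 5 + (1474 + 1676*j) = 1479 + 1676*j)
(s(338) + 3368973) + (114*(-83))*122 = ((1479 + 1676*338) + 3368973) + (114*(-83))*122 = ((1479 + 566488) + 3368973) - 9462*122 = (567967 + 3368973) - 1154364 = 3936940 - 1154364 = 2782576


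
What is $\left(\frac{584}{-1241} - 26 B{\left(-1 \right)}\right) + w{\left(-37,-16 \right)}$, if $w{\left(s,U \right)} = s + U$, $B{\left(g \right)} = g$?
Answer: $- \frac{467}{17} \approx -27.471$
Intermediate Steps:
$w{\left(s,U \right)} = U + s$
$\left(\frac{584}{-1241} - 26 B{\left(-1 \right)}\right) + w{\left(-37,-16 \right)} = \left(\frac{584}{-1241} - -26\right) - 53 = \left(584 \left(- \frac{1}{1241}\right) + 26\right) - 53 = \left(- \frac{8}{17} + 26\right) - 53 = \frac{434}{17} - 53 = - \frac{467}{17}$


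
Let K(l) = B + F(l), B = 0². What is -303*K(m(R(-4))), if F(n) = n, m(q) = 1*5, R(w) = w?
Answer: -1515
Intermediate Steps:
B = 0
m(q) = 5
K(l) = l (K(l) = 0 + l = l)
-303*K(m(R(-4))) = -303*5 = -1515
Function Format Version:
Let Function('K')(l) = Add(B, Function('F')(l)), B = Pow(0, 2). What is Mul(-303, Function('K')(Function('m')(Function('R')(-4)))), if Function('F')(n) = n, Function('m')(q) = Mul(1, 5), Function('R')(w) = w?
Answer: -1515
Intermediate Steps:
B = 0
Function('m')(q) = 5
Function('K')(l) = l (Function('K')(l) = Add(0, l) = l)
Mul(-303, Function('K')(Function('m')(Function('R')(-4)))) = Mul(-303, 5) = -1515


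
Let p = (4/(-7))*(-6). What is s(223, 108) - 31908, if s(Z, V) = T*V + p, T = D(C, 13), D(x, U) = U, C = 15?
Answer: -213504/7 ≈ -30501.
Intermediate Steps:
T = 13
p = 24/7 (p = (4*(-⅐))*(-6) = -4/7*(-6) = 24/7 ≈ 3.4286)
s(Z, V) = 24/7 + 13*V (s(Z, V) = 13*V + 24/7 = 24/7 + 13*V)
s(223, 108) - 31908 = (24/7 + 13*108) - 31908 = (24/7 + 1404) - 31908 = 9852/7 - 31908 = -213504/7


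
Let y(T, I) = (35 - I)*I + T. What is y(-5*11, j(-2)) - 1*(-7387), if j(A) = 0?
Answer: 7332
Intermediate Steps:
y(T, I) = T + I*(35 - I) (y(T, I) = I*(35 - I) + T = T + I*(35 - I))
y(-5*11, j(-2)) - 1*(-7387) = (-5*11 - 1*0² + 35*0) - 1*(-7387) = (-55 - 1*0 + 0) + 7387 = (-55 + 0 + 0) + 7387 = -55 + 7387 = 7332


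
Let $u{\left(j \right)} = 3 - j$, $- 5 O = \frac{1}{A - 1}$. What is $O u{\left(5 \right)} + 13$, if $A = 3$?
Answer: $\frac{66}{5} \approx 13.2$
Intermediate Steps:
$O = - \frac{1}{10}$ ($O = - \frac{1}{5 \left(3 - 1\right)} = - \frac{1}{5 \cdot 2} = \left(- \frac{1}{5}\right) \frac{1}{2} = - \frac{1}{10} \approx -0.1$)
$O u{\left(5 \right)} + 13 = - \frac{3 - 5}{10} + 13 = \left(- \frac{1}{10}\right) \left(-2\right) + 13 = \frac{1}{5} + 13 = \frac{66}{5}$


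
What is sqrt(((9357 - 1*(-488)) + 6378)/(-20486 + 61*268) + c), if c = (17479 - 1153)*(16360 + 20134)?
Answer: sqrt(10201927424527162)/4138 ≈ 24409.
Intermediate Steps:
c = 595801044 (c = 16326*36494 = 595801044)
sqrt(((9357 - 1*(-488)) + 6378)/(-20486 + 61*268) + c) = sqrt(((9357 - 1*(-488)) + 6378)/(-20486 + 61*268) + 595801044) = sqrt(((9357 + 488) + 6378)/(-20486 + 16348) + 595801044) = sqrt((9845 + 6378)/(-4138) + 595801044) = sqrt(16223*(-1/4138) + 595801044) = sqrt(-16223/4138 + 595801044) = sqrt(2465424703849/4138) = sqrt(10201927424527162)/4138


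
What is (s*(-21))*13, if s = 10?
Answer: -2730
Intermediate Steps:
(s*(-21))*13 = (10*(-21))*13 = -210*13 = -2730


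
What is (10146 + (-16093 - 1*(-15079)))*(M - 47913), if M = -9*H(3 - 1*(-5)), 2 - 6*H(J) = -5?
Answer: -437637402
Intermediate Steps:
H(J) = 7/6 (H(J) = ⅓ - ⅙*(-5) = ⅓ + ⅚ = 7/6)
M = -21/2 (M = -9*7/6 = -21/2 ≈ -10.500)
(10146 + (-16093 - 1*(-15079)))*(M - 47913) = (10146 + (-16093 - 1*(-15079)))*(-21/2 - 47913) = (10146 + (-16093 + 15079))*(-95847/2) = (10146 - 1014)*(-95847/2) = 9132*(-95847/2) = -437637402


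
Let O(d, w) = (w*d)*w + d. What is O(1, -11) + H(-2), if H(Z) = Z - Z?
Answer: 122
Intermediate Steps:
O(d, w) = d + d*w**2 (O(d, w) = (d*w)*w + d = d*w**2 + d = d + d*w**2)
H(Z) = 0
O(1, -11) + H(-2) = 1*(1 + (-11)**2) + 0 = 1*(1 + 121) + 0 = 1*122 + 0 = 122 + 0 = 122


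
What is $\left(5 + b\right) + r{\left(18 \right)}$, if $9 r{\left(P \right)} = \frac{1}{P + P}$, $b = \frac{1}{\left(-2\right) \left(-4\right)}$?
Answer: $\frac{3323}{648} \approx 5.1281$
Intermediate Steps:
$b = \frac{1}{8} \approx 0.125$
$r{\left(P \right)} = \frac{1}{18 P}$ ($r{\left(P \right)} = \frac{1}{9 \left(P + P\right)} = \frac{1}{9 \cdot 2 P} = \frac{\frac{1}{2} \frac{1}{P}}{9} = \frac{1}{18 P}$)
$\left(5 + b\right) + r{\left(18 \right)} = \left(5 + \frac{1}{8}\right) + \frac{1}{18 \cdot 18} = \frac{41}{8} + \frac{1}{18} \cdot \frac{1}{18} = \frac{41}{8} + \frac{1}{324} = \frac{3323}{648}$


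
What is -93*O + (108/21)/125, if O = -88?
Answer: 7161036/875 ≈ 8184.0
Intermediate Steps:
-93*O + (108/21)/125 = -93*(-88) + (108/21)/125 = 8184 + (108*(1/21))*(1/125) = 8184 + (36/7)*(1/125) = 8184 + 36/875 = 7161036/875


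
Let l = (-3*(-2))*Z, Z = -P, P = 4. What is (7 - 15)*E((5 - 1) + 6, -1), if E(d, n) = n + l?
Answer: 200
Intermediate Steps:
Z = -4 (Z = -1*4 = -4)
l = -24 (l = -3*(-2)*(-4) = 6*(-4) = -24)
E(d, n) = -24 + n (E(d, n) = n - 24 = -24 + n)
(7 - 15)*E((5 - 1) + 6, -1) = (7 - 15)*(-24 - 1) = -8*(-25) = 200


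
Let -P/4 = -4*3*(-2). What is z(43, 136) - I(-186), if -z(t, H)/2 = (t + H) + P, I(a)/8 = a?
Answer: 1322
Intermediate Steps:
I(a) = 8*a
P = -96 (P = -4*(-4*3)*(-2) = -(-48)*(-2) = -4*24 = -96)
z(t, H) = 192 - 2*H - 2*t (z(t, H) = -2*((t + H) - 96) = -2*((H + t) - 96) = -2*(-96 + H + t) = 192 - 2*H - 2*t)
z(43, 136) - I(-186) = (192 - 2*136 - 2*43) - 8*(-186) = (192 - 272 - 86) - 1*(-1488) = -166 + 1488 = 1322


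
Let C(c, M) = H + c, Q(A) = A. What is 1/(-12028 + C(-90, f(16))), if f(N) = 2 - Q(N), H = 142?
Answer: -1/11976 ≈ -8.3500e-5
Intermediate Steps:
f(N) = 2 - N
C(c, M) = 142 + c
1/(-12028 + C(-90, f(16))) = 1/(-12028 + (142 - 90)) = 1/(-12028 + 52) = 1/(-11976) = -1/11976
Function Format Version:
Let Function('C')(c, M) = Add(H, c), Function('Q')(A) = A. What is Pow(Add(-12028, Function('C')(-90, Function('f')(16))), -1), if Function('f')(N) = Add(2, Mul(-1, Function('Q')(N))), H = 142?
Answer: Rational(-1, 11976) ≈ -8.3500e-5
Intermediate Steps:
Function('f')(N) = Add(2, Mul(-1, N))
Function('C')(c, M) = Add(142, c)
Pow(Add(-12028, Function('C')(-90, Function('f')(16))), -1) = Pow(Add(-12028, Add(142, -90)), -1) = Pow(Add(-12028, 52), -1) = Pow(-11976, -1) = Rational(-1, 11976)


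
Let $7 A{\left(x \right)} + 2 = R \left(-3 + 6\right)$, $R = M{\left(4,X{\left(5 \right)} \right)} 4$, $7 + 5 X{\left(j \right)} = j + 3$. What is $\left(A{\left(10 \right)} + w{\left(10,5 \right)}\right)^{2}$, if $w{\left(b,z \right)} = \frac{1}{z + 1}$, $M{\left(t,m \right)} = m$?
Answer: $\frac{2209}{44100} \approx 0.050091$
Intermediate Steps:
$X{\left(j \right)} = - \frac{4}{5} + \frac{j}{5}$ ($X{\left(j \right)} = - \frac{7}{5} + \frac{j + 3}{5} = - \frac{7}{5} + \frac{3 + j}{5} = - \frac{7}{5} + \left(\frac{3}{5} + \frac{j}{5}\right) = - \frac{4}{5} + \frac{j}{5}$)
$R = \frac{4}{5}$ ($R = \left(- \frac{4}{5} + \frac{1}{5} \cdot 5\right) 4 = \left(- \frac{4}{5} + 1\right) 4 = \frac{1}{5} \cdot 4 = \frac{4}{5} \approx 0.8$)
$w{\left(b,z \right)} = \frac{1}{1 + z}$
$A{\left(x \right)} = \frac{2}{35}$ ($A{\left(x \right)} = - \frac{2}{7} + \frac{\frac{4}{5} \left(-3 + 6\right)}{7} = - \frac{2}{7} + \frac{\frac{4}{5} \cdot 3}{7} = - \frac{2}{7} + \frac{1}{7} \cdot \frac{12}{5} = - \frac{2}{7} + \frac{12}{35} = \frac{2}{35}$)
$\left(A{\left(10 \right)} + w{\left(10,5 \right)}\right)^{2} = \left(\frac{2}{35} + \frac{1}{1 + 5}\right)^{2} = \left(\frac{2}{35} + \frac{1}{6}\right)^{2} = \left(\frac{47}{210}\right)^{2} = \frac{2209}{44100}$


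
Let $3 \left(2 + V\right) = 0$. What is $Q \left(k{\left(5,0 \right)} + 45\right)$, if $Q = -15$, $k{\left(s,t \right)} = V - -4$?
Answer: $-705$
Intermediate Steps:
$V = -2$ ($V = -2 + \frac{1}{3} \cdot 0 = -2 + 0 = -2$)
$k{\left(s,t \right)} = 2$ ($k{\left(s,t \right)} = -2 - -4 = -2 + 4 = 2$)
$Q \left(k{\left(5,0 \right)} + 45\right) = - 15 \left(2 + 45\right) = \left(-15\right) 47 = -705$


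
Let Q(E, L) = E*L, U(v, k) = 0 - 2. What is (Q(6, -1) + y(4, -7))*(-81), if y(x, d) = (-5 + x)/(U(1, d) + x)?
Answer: 1053/2 ≈ 526.50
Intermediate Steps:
U(v, k) = -2
y(x, d) = (-5 + x)/(-2 + x)
(Q(6, -1) + y(4, -7))*(-81) = (6*(-1) + (-5 + 4)/(-2 + 4))*(-81) = (-6 - 1/2)*(-81) = -13/2*(-81) = 1053/2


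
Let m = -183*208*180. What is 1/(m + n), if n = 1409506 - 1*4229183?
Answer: -1/9671197 ≈ -1.0340e-7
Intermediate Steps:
n = -2819677 (n = 1409506 - 4229183 = -2819677)
m = -6851520 (m = -38064*180 = -6851520)
1/(m + n) = 1/(-6851520 - 2819677) = 1/(-9671197) = -1/9671197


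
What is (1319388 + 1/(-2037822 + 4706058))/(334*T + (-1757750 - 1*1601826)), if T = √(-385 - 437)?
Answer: -1478397611775322843/3764494968559132836 - 587913239448023*I*√822/15057979874236531344 ≈ -0.39272 - 0.0011194*I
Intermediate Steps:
T = I*√822 (T = √(-822) = I*√822 ≈ 28.671*I)
(1319388 + 1/(-2037822 + 4706058))/(334*T + (-1757750 - 1*1601826)) = (1319388 + 1/(-2037822 + 4706058))/(334*(I*√822) + (-1757750 - 1*1601826)) = (1319388 + 1/2668236)/(334*I*√822 + (-1757750 - 1601826)) = (1319388 + 1/2668236)/(334*I*√822 - 3359576) = 3520438559569/(2668236*(-3359576 + 334*I*√822))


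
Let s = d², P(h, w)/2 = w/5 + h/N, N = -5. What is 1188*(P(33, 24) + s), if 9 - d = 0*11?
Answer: 459756/5 ≈ 91951.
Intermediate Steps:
P(h, w) = -2*h/5 + 2*w/5 (P(h, w) = 2*(w/5 + h/(-5)) = 2*(w*(⅕) + h*(-⅕)) = 2*(w/5 - h/5) = 2*(-h/5 + w/5) = -2*h/5 + 2*w/5)
d = 9 (d = 9 - 0*11 = 9 - 1*0 = 9 + 0 = 9)
s = 81 (s = 9² = 81)
1188*(P(33, 24) + s) = 1188*((-⅖*33 + (⅖)*24) + 81) = 1188*((-66/5 + 48/5) + 81) = 1188*(-18/5 + 81) = 1188*(387/5) = 459756/5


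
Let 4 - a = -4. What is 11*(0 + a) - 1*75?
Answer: 13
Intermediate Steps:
a = 8 (a = 4 - 1*(-4) = 4 + 4 = 8)
11*(0 + a) - 1*75 = 11*(0 + 8) - 1*75 = 11*8 - 75 = 88 - 75 = 13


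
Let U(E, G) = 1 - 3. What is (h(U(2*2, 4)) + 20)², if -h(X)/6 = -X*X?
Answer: 1936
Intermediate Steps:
U(E, G) = -2
h(X) = 6*X² (h(X) = -(-6)*X*X = -(-6)*X² = 6*X²)
(h(U(2*2, 4)) + 20)² = (6*(-2)² + 20)² = (6*4 + 20)² = (24 + 20)² = 44² = 1936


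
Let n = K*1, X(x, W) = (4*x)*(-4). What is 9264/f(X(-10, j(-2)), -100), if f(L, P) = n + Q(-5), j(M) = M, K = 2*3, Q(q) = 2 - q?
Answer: 9264/13 ≈ 712.62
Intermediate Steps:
K = 6
X(x, W) = -16*x
n = 6 (n = 6*1 = 6)
f(L, P) = 13 (f(L, P) = 6 + (2 - 1*(-5)) = 6 + (2 + 5) = 6 + 7 = 13)
9264/f(X(-10, j(-2)), -100) = 9264/13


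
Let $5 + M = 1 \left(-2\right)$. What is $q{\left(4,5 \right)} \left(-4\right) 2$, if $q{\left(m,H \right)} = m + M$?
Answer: $24$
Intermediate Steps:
$M = -7$ ($M = -5 + 1 \left(-2\right) = -5 - 2 = -7$)
$q{\left(m,H \right)} = -7 + m$ ($q{\left(m,H \right)} = m - 7 = -7 + m$)
$q{\left(4,5 \right)} \left(-4\right) 2 = \left(-7 + 4\right) \left(-4\right) 2 = \left(-3\right) \left(-4\right) 2 = 12 \cdot 2 = 24$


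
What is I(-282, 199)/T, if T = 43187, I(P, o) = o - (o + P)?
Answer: 282/43187 ≈ 0.0065297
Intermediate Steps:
I(P, o) = -P (I(P, o) = o - (P + o) = o + (-P - o) = -P)
I(-282, 199)/T = -1*(-282)/43187 = 282*(1/43187) = 282/43187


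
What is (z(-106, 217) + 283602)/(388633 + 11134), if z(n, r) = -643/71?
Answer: 20135099/28383457 ≈ 0.70940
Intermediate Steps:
z(n, r) = -643/71 (z(n, r) = -643*1/71 = -643/71)
(z(-106, 217) + 283602)/(388633 + 11134) = (-643/71 + 283602)/(388633 + 11134) = (20135099/71)/399767 = (20135099/71)*(1/399767) = 20135099/28383457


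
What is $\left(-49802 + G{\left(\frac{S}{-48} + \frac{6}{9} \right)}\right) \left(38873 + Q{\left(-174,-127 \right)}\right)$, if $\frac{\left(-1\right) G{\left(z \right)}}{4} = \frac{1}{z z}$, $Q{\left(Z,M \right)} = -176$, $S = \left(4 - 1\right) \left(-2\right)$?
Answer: $- \frac{695804023722}{361} \approx -1.9274 \cdot 10^{9}$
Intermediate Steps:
$S = -6$ ($S = 3 \left(-2\right) = -6$)
$G{\left(z \right)} = - \frac{4}{z^{2}}$ ($G{\left(z \right)} = - 4 \frac{1}{z z} = - \frac{4}{z^{2}}$)
$\left(-49802 + G{\left(\frac{S}{-48} + \frac{6}{9} \right)}\right) \left(38873 + Q{\left(-174,-127 \right)}\right) = \left(-49802 - \frac{4}{\left(- \frac{6}{-48} + \frac{6}{9}\right)^{2}}\right) \left(38873 - 176\right) = \left(-49802 - \frac{4}{\left(\left(-6\right) \left(- \frac{1}{48}\right) + 6 \cdot \frac{1}{9}\right)^{2}}\right) 38697 = \left(-49802 - \frac{4}{\left(\frac{1}{8} + \frac{2}{3}\right)^{2}}\right) 38697 = \left(-49802 - \frac{4}{\frac{361}{576}}\right) 38697 = \left(-49802 - \frac{2304}{361}\right) 38697 = \left(- \frac{17980826}{361}\right) 38697 = - \frac{695804023722}{361}$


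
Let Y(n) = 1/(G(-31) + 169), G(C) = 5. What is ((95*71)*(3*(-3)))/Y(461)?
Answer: -10562670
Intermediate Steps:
Y(n) = 1/174 (Y(n) = 1/(5 + 169) = 1/174)
((95*71)*(3*(-3)))/Y(461) = ((95*71)*(3*(-3)))/(1/174) = (6745*(-9))*174 = -60705*174 = -10562670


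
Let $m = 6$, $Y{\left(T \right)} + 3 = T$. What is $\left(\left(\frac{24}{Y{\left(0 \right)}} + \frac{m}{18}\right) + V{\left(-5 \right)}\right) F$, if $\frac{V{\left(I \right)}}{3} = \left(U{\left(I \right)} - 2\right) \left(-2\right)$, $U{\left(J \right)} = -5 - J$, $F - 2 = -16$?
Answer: $- \frac{182}{3} \approx -60.667$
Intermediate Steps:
$F = -14$ ($F = 2 - 16 = -14$)
$Y{\left(T \right)} = -3 + T$
$V{\left(I \right)} = 42 + 6 I$ ($V{\left(I \right)} = 3 \left(\left(-5 - I\right) - 2\right) \left(-2\right) = 3 \left(-7 - I\right) \left(-2\right) = 3 \left(14 + 2 I\right) = 42 + 6 I$)
$\left(\left(\frac{24}{Y{\left(0 \right)}} + \frac{m}{18}\right) + V{\left(-5 \right)}\right) F = \left(\left(\frac{24}{-3 + 0} + \frac{6}{18}\right) + \left(42 + 6 \left(-5\right)\right)\right) \left(-14\right) = \left(\left(\frac{24}{-3} + 6 \cdot \frac{1}{18}\right) + \left(42 - 30\right)\right) \left(-14\right) = \left(\left(24 \left(- \frac{1}{3}\right) + \frac{1}{3}\right) + 12\right) \left(-14\right) = \left(\left(-8 + \frac{1}{3}\right) + 12\right) \left(-14\right) = \left(- \frac{23}{3} + 12\right) \left(-14\right) = \frac{13}{3} \left(-14\right) = - \frac{182}{3}$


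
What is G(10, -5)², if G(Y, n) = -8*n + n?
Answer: 1225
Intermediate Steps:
G(Y, n) = -7*n
G(10, -5)² = (-7*(-5))² = 35² = 1225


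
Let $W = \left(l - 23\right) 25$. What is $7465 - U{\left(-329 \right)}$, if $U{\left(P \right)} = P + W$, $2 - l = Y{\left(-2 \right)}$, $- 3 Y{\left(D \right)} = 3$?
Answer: $8294$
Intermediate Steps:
$Y{\left(D \right)} = -1$ ($Y{\left(D \right)} = \left(- \frac{1}{3}\right) 3 = -1$)
$l = 3$ ($l = 2 - -1 = 2 + 1 = 3$)
$W = -500$ ($W = \left(3 - 23\right) 25 = \left(-20\right) 25 = -500$)
$U{\left(P \right)} = -500 + P$ ($U{\left(P \right)} = P - 500 = -500 + P$)
$7465 - U{\left(-329 \right)} = 7465 - \left(-500 - 329\right) = 7465 - -829 = 7465 + 829 = 8294$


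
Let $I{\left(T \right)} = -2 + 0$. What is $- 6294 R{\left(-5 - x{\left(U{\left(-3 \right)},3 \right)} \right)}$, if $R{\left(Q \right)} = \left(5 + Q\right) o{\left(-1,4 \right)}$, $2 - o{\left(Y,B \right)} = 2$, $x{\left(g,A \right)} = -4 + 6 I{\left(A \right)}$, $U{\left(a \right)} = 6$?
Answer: $0$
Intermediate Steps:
$I{\left(T \right)} = -2$
$x{\left(g,A \right)} = -16$ ($x{\left(g,A \right)} = -4 + 6 \left(-2\right) = -4 - 12 = -16$)
$o{\left(Y,B \right)} = 0$ ($o{\left(Y,B \right)} = 2 - 2 = 0$)
$R{\left(Q \right)} = 0$ ($R{\left(Q \right)} = \left(5 + Q\right) 0 = 0$)
$- 6294 R{\left(-5 - x{\left(U{\left(-3 \right)},3 \right)} \right)} = \left(-6294\right) 0 = 0$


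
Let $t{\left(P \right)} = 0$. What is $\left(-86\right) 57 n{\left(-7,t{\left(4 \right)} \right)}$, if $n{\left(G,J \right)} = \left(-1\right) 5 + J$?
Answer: $24510$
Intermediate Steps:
$n{\left(G,J \right)} = -5 + J$
$\left(-86\right) 57 n{\left(-7,t{\left(4 \right)} \right)} = \left(-86\right) 57 \left(-5 + 0\right) = \left(-4902\right) \left(-5\right) = 24510$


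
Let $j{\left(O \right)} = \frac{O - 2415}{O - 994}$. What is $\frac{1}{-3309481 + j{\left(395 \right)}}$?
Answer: $- \frac{599}{1982377099} \approx -3.0216 \cdot 10^{-7}$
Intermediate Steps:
$j{\left(O \right)} = \frac{-2415 + O}{-994 + O}$
$\frac{1}{-3309481 + j{\left(395 \right)}} = \frac{1}{-3309481 + \frac{-2415 + 395}{-994 + 395}} = \frac{1}{-3309481 + \frac{1}{-599} \left(-2020\right)} = \frac{1}{-3309481 - - \frac{2020}{599}} = \frac{1}{-3309481 + \frac{2020}{599}} = \frac{1}{- \frac{1982377099}{599}} = - \frac{599}{1982377099}$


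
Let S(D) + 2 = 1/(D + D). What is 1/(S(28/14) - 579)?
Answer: -4/2323 ≈ -0.0017219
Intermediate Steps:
S(D) = -2 + 1/(2*D) (S(D) = -2 + 1/(D + D) = -2 + 1/(2*D))
1/(S(28/14) - 579) = 1/((-2 + 1/(2*((28/14)))) - 579) = 1/((-2 + 1/(2*((28*(1/14))))) - 579) = 1/((-2 + (½)/2) - 579) = 1/((-2 + (½)*(½)) - 579) = 1/((-2 + ¼) - 579) = 1/(-7/4 - 579) = 1/(-2323/4) = -4/2323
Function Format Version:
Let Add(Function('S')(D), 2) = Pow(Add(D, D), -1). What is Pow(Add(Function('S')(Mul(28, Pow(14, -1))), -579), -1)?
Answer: Rational(-4, 2323) ≈ -0.0017219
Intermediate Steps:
Function('S')(D) = Add(-2, Mul(Rational(1, 2), Pow(D, -1))) (Function('S')(D) = Add(-2, Pow(Add(D, D), -1)) = Add(-2, Pow(Mul(2, D), -1)) = Add(-2, Mul(Rational(1, 2), Pow(D, -1))))
Pow(Add(Function('S')(Mul(28, Pow(14, -1))), -579), -1) = Pow(Add(Add(-2, Mul(Rational(1, 2), Pow(Mul(28, Pow(14, -1)), -1))), -579), -1) = Pow(Add(Add(-2, Mul(Rational(1, 2), Pow(Mul(28, Rational(1, 14)), -1))), -579), -1) = Pow(Add(Add(-2, Mul(Rational(1, 2), Pow(2, -1))), -579), -1) = Pow(Add(Add(-2, Mul(Rational(1, 2), Rational(1, 2))), -579), -1) = Pow(Add(Add(-2, Rational(1, 4)), -579), -1) = Pow(Add(Rational(-7, 4), -579), -1) = Pow(Rational(-2323, 4), -1) = Rational(-4, 2323)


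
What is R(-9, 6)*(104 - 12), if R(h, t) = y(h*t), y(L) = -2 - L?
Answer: 4784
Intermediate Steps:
R(h, t) = -2 - h*t
R(-9, 6)*(104 - 12) = (-2 - 1*(-9)*6)*(104 - 12) = (-2 + 54)*92 = 52*92 = 4784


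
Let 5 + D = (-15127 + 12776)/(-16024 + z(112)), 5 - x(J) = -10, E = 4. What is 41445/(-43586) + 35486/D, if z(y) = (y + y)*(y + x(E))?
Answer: -1747162118009/255457546 ≈ -6839.3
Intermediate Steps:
x(J) = 15 (x(J) = 5 - 1*(-10) = 5 + 10 = 15)
z(y) = 2*y*(15 + y) (z(y) = (y + y)*(y + 15) = (2*y)*(15 + y) = 2*y*(15 + y))
D = -64471/12424 (D = -5 + (-15127 + 12776)/(-16024 + 2*112*(15 + 112)) = -5 - 2351/(-16024 + 2*112*127) = -5 - 2351/(-16024 + 28448) = -5 - 2351/12424 = -64471/12424 ≈ -5.1892)
41445/(-43586) + 35486/D = 41445/(-43586) + 35486/(-64471/12424) = 41445*(-1/43586) + 35486*(-12424/64471) = -41445/43586 - 40079824/5861 = -1747162118009/255457546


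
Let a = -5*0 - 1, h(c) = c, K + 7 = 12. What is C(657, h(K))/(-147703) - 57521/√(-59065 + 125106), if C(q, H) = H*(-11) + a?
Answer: 56/147703 - 57521*√66041/66041 ≈ -223.83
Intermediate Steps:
K = 5 (K = -7 + 12 = 5)
a = -1 (a = 0 - 1 = -1)
C(q, H) = -1 - 11*H (C(q, H) = H*(-11) - 1 = -11*H - 1 = -1 - 11*H)
C(657, h(K))/(-147703) - 57521/√(-59065 + 125106) = (-1 - 11*5)/(-147703) - 57521/√(-59065 + 125106) = (-1 - 55)*(-1/147703) - 57521*√66041/66041 = -56*(-1/147703) - 57521*√66041/66041 = 56/147703 - 57521*√66041/66041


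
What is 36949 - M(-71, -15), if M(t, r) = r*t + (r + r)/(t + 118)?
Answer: 1686578/47 ≈ 35885.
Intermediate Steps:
M(t, r) = r*t + 2*r/(118 + t) (M(t, r) = r*t + (2*r)/(118 + t) = r*t + 2*r/(118 + t))
36949 - M(-71, -15) = 36949 - (-15)*(2 + (-71)² + 118*(-71))/(118 - 71) = 36949 - (-15)*(2 + 5041 - 8378)/47 = 36949 - (-15)*(-3335)/47 = 36949 - 1*50025/47 = 36949 - 50025/47 = 1686578/47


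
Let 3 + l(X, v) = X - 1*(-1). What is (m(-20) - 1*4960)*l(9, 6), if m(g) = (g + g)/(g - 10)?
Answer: -104132/3 ≈ -34711.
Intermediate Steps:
l(X, v) = -2 + X (l(X, v) = -3 + (X - 1*(-1)) = -3 + (X + 1) = -3 + (1 + X) = -2 + X)
m(g) = 2*g/(-10 + g) (m(g) = (2*g)/(-10 + g) = 2*g/(-10 + g))
(m(-20) - 1*4960)*l(9, 6) = (2*(-20)/(-10 - 20) - 1*4960)*(-2 + 9) = (2*(-20)/(-30) - 4960)*7 = (2*(-20)*(-1/30) - 4960)*7 = (4/3 - 4960)*7 = -14876/3*7 = -104132/3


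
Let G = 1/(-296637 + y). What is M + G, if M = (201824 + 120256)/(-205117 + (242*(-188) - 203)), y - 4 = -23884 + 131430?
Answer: -1903168493/1482063906 ≈ -1.2841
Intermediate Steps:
y = 107550 (y = 4 + (-23884 + 131430) = 4 + 107546 = 107550)
G = -1/189087 (G = 1/(-296637 + 107550) = 1/(-189087) = -1/189087 ≈ -5.2886e-6)
M = -10065/7838 (M = 322080/(-205117 + (-45496 - 203)) = 322080/(-205117 - 45699) = 322080/(-250816) = 322080*(-1/250816) = -10065/7838 ≈ -1.2841)
M + G = -10065/7838 - 1/189087 = -1903168493/1482063906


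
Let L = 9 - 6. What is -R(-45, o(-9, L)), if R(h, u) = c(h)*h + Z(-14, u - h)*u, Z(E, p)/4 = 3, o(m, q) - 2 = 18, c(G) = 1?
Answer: -195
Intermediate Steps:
L = 3
o(m, q) = 20 (o(m, q) = 2 + 18 = 20)
Z(E, p) = 12 (Z(E, p) = 4*3 = 12)
R(h, u) = h + 12*u (R(h, u) = 1*h + 12*u = h + 12*u)
-R(-45, o(-9, L)) = -(-45 + 12*20) = -(-45 + 240) = -1*195 = -195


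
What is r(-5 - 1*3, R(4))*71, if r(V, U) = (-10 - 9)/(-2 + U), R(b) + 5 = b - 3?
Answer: 1349/6 ≈ 224.83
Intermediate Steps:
R(b) = -8 + b (R(b) = -5 + (b - 3) = -5 + (-3 + b) = -8 + b)
r(V, U) = -19/(-2 + U)
r(-5 - 1*3, R(4))*71 = -19/(-2 + (-8 + 4))*71 = -19/(-2 - 4)*71 = -19/(-6)*71 = -19*(-⅙)*71 = (19/6)*71 = 1349/6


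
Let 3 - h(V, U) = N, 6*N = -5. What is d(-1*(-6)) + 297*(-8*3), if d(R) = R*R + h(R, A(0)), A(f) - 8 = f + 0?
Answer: -42529/6 ≈ -7088.2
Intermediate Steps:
N = -⅚ (N = (⅙)*(-5) = -⅚ ≈ -0.83333)
A(f) = 8 + f (A(f) = 8 + (f + 0) = 8 + f)
h(V, U) = 23/6 (h(V, U) = 3 - 1*(-⅚) = 3 + ⅚ = 23/6)
d(R) = 23/6 + R² (d(R) = R*R + 23/6 = R² + 23/6 = 23/6 + R²)
d(-1*(-6)) + 297*(-8*3) = (23/6 + (-1*(-6))²) + 297*(-8*3) = (23/6 + 6²) + 297*(-24) = (23/6 + 36) - 7128 = 239/6 - 7128 = -42529/6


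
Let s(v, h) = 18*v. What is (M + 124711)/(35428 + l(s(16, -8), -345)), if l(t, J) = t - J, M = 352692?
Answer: 477403/36061 ≈ 13.239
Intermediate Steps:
(M + 124711)/(35428 + l(s(16, -8), -345)) = (352692 + 124711)/(35428 + (18*16 - 1*(-345))) = 477403/(35428 + (288 + 345)) = 477403/(35428 + 633) = 477403/36061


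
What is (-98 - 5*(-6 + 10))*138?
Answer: -16284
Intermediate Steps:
(-98 - 5*(-6 + 10))*138 = (-98 - 5*4)*138 = (-98 - 20)*138 = -118*138 = -16284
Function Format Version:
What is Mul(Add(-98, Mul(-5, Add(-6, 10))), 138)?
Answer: -16284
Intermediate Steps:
Mul(Add(-98, Mul(-5, Add(-6, 10))), 138) = Mul(Add(-98, Mul(-5, 4)), 138) = Mul(Add(-98, -20), 138) = Mul(-118, 138) = -16284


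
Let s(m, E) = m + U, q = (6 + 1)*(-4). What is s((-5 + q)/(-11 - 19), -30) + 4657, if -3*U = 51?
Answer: 46411/10 ≈ 4641.1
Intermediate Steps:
U = -17 (U = -⅓*51 = -17)
q = -28 (q = 7*(-4) = -28)
s(m, E) = -17 + m (s(m, E) = m - 17 = -17 + m)
s((-5 + q)/(-11 - 19), -30) + 4657 = (-17 + (-5 - 28)/(-11 - 19)) + 4657 = (-17 - 33/(-30)) + 4657 = (-17 - 33*(-1/30)) + 4657 = (-17 + 11/10) + 4657 = -159/10 + 4657 = 46411/10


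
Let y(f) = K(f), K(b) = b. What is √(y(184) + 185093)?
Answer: √185277 ≈ 430.44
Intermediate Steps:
y(f) = f
√(y(184) + 185093) = √(184 + 185093) = √185277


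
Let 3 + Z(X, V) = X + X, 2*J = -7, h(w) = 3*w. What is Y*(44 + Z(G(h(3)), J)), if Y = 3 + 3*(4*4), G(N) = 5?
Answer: 2601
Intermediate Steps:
J = -7/2 (J = (½)*(-7) = -7/2 ≈ -3.5000)
Y = 51 (Y = 3 + 3*16 = 3 + 48 = 51)
Z(X, V) = -3 + 2*X (Z(X, V) = -3 + (X + X) = -3 + 2*X)
Y*(44 + Z(G(h(3)), J)) = 51*(44 + (-3 + 2*5)) = 51*(44 + (-3 + 10)) = 51*(44 + 7) = 51*51 = 2601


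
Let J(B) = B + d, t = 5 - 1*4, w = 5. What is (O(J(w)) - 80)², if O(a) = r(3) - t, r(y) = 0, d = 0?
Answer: 6561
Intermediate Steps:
t = 1 (t = 5 - 4 = 1)
J(B) = B (J(B) = B + 0 = B)
O(a) = -1 (O(a) = 0 - 1*1 = 0 - 1 = -1)
(O(J(w)) - 80)² = (-1 - 80)² = (-81)² = 6561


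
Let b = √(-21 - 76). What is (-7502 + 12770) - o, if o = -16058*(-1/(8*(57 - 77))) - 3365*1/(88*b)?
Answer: 429469/80 - 3365*I*√97/8536 ≈ 5368.4 - 3.8825*I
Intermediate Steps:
b = I*√97 (b = √(-97) = I*√97 ≈ 9.8489*I)
o = -8029/80 + 3365*I*√97/8536 (o = -16058*(-1/(8*(57 - 77))) - 3365*(-I*√97/8536) = -16058/((-20*(-8))) - 3365*(-I*√97/8536) = -16058/160 - (-3365)*I*√97/8536 = -16058*1/160 + 3365*I*√97/8536 = -8029/80 + 3365*I*√97/8536 ≈ -100.36 + 3.8825*I)
(-7502 + 12770) - o = (-7502 + 12770) - (-8029/80 + 3365*I*√97/8536) = 5268 + (8029/80 - 3365*I*√97/8536) = 429469/80 - 3365*I*√97/8536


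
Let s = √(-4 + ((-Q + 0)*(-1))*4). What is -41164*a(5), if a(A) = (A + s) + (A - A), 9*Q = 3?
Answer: -205820 - 82328*I*√6/3 ≈ -2.0582e+5 - 67221.0*I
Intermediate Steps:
Q = ⅓ (Q = (⅑)*3 = ⅓ ≈ 0.33333)
s = 2*I*√6/3 (s = √(-4 + ((-1*⅓ + 0)*(-1))*4) = √(-4 + ((-⅓ + 0)*(-1))*4) = √(-4 - ⅓*(-1)*4) = √(-4 + (⅓)*4) = √(-4 + 4/3) = √(-8/3) = 2*I*√6/3 ≈ 1.633*I)
a(A) = A + 2*I*√6/3 (a(A) = (A + 2*I*√6/3) + (A - A) = (A + 2*I*√6/3) + 0 = A + 2*I*√6/3)
-41164*a(5) = -41164*(5 + 2*I*√6/3) = -205820 - 82328*I*√6/3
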